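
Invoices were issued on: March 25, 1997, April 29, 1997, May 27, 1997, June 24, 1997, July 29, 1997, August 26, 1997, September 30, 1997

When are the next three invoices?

October 28, 1997; November 25, 1997; December 30, 1997

All Tuesdays; the gaps (35, 28, 28, 35, 28, 35) vary with month length.
This is the last Tuesday of each month.
October 1997 ends with Tuesday October 28, 1997.
Last Tuesday of November 1997: November 25, 1997.
December 1997 ends with Tuesday December 30, 1997.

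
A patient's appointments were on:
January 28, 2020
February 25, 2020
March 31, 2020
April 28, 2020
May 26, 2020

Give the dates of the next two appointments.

June 30, 2020; July 28, 2020

These are Tuesdays with 28, 35, 28, 28-day gaps.
Each is the final Tuesday of its month — March 31, 2020 is past the 28th, so '4th Tuesday' doesn't fit.
June 2020 ends with Tuesday June 30, 2020.
July 2020 ends with Tuesday July 28, 2020.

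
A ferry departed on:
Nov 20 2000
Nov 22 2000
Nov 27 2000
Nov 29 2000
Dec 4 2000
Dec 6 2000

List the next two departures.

Dec 11 2000, Dec 13 2000

The gap pattern 2, 5, 2, 5, 2 repeats every 2 events.
These are the Mondays and Wednesdays of each week.
The following Monday is Dec 11 2000.
The following Wednesday is Dec 13 2000.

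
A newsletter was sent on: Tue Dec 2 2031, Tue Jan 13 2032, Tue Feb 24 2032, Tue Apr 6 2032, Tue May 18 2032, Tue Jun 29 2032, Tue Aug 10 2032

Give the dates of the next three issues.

Every event comes 42 days after the last (42, 42, 42, 42, 42, 42).
Tue Aug 10 2032 + 42 days = Tue Sep 21 2032.
Tue Sep 21 2032 + 42 days = Tue Nov 2 2032.
Tue Nov 2 2032 + 42 days = Tue Dec 14 2032.

Tue Sep 21 2032, Tue Nov 2 2032, Tue Dec 14 2032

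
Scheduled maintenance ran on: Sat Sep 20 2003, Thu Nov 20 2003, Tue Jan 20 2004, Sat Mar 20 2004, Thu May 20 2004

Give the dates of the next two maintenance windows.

The day-of-month is always 20 (61, 61, 60, 61 days between events).
So this recurs on the 20th of every 2 months.
July 2004: Tue Jul 20 2004.
September 2004: Mon Sep 20 2004.

Tue Jul 20 2004, Mon Sep 20 2004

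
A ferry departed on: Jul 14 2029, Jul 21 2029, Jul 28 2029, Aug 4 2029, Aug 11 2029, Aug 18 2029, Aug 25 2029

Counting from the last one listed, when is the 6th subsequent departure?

Gaps between consecutive events: 7, 7, 7, 7, 7, 7 days — a constant 7-day interval.
Aug 25 2029 + 7 days = Sep 1 2029.
Sep 1 2029 + 7 days = Sep 8 2029.
Sep 8 2029 + 7 days = Sep 15 2029.
Sep 15 2029 + 7 days = Sep 22 2029.
Sep 22 2029 + 7 days = Sep 29 2029.
Sep 29 2029 + 7 days = Oct 6 2029.

Oct 6 2029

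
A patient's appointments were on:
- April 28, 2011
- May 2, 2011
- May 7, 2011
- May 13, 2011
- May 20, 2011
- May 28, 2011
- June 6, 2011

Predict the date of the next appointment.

June 16, 2011

Intervals are 4, 5, 6, 7, 8, 9 days — an arithmetic progression with common difference 1.
Next gap: 10 days. June 6, 2011 + 10 days = June 16, 2011.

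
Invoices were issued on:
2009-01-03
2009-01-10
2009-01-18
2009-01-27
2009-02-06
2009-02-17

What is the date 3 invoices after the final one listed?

The spacing grows by 1 each time: 7, 8, 9, 10, 11 days.
Next gap: 12 days. 2009-02-17 + 12 days = 2009-03-01.
Next gap: 13 days. 2009-03-01 + 13 days = 2009-03-14.
Next gap: 14 days. 2009-03-14 + 14 days = 2009-03-28.

2009-03-28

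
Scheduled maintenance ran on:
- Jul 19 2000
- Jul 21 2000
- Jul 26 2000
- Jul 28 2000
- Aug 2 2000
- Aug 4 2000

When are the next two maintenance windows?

Gaps: 2, 5, 2, 5, 2 days — not constant, but cyclic with period 2.
The events fall on every Wednesday and Friday.
Next Wednesday: Aug 9 2000.
The following Friday is Aug 11 2000.

Aug 9 2000, Aug 11 2000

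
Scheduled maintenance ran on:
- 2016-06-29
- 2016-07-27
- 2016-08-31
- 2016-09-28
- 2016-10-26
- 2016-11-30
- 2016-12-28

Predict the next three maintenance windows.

All Wednesdays; the gaps (28, 35, 28, 28, 35, 28) vary with month length.
This is the last Wednesday of each month.
January 2017 ends with Wednesday 2017-01-25.
February 2017 ends with Wednesday 2017-02-22.
March 2017 ends with Wednesday 2017-03-29.

2017-01-25, 2017-02-22, 2017-03-29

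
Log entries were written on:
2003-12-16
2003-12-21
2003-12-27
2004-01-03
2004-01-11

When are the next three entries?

2004-01-20, 2004-01-30, 2004-02-10

Intervals are 5, 6, 7, 8 days — an arithmetic progression with common difference 1.
Next gap: 9 days. 2004-01-11 + 9 days = 2004-01-20.
Next gap: 10 days. 2004-01-20 + 10 days = 2004-01-30.
Next gap: 11 days. 2004-01-30 + 11 days = 2004-02-10.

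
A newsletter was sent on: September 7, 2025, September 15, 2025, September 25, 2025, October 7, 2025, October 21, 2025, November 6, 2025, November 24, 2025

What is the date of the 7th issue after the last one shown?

May 25, 2026

Gaps: 8, 10, 12, 14, 16, 18 days — each gap is 2 larger than the previous one.
Next gap: 20 days. November 24, 2025 + 20 days = December 14, 2025.
Next gap: 22 days. December 14, 2025 + 22 days = January 5, 2026.
Next gap: 24 days. January 5, 2026 + 24 days = January 29, 2026.
Next gap: 26 days. January 29, 2026 + 26 days = February 24, 2026.
Next gap: 28 days. February 24, 2026 + 28 days = March 24, 2026.
Next gap: 30 days. March 24, 2026 + 30 days = April 23, 2026.
Next gap: 32 days. April 23, 2026 + 32 days = May 25, 2026.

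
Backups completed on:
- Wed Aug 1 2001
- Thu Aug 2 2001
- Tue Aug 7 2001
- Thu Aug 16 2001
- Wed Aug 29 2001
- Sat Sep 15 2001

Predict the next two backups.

Intervals are 1, 5, 9, 13, 17 days — an arithmetic progression with common difference 4.
Next gap: 21 days. Sat Sep 15 2001 + 21 days = Sat Oct 6 2001.
Next gap: 25 days. Sat Oct 6 2001 + 25 days = Wed Oct 31 2001.

Sat Oct 6 2001, Wed Oct 31 2001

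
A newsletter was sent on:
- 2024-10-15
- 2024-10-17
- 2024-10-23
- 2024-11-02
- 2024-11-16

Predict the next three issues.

The spacing grows by 4 each time: 2, 6, 10, 14 days.
Next gap: 18 days. 2024-11-16 + 18 days = 2024-12-04.
Next gap: 22 days. 2024-12-04 + 22 days = 2024-12-26.
Next gap: 26 days. 2024-12-26 + 26 days = 2025-01-21.

2024-12-04, 2024-12-26, 2025-01-21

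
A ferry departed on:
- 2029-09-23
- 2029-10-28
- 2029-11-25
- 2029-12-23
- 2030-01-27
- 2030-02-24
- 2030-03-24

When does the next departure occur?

2030-04-28

Gaps: 35, 28, 28, 35, 28, 28 days — a mix of 28 and 35. Every date is a Sunday.
Each is the 4th Sunday of its month.
4th Sunday of April 2030: 2030-04-28.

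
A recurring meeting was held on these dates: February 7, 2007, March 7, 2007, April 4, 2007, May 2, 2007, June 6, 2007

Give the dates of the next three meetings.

July 4, 2007; August 1, 2007; September 5, 2007

Gaps: 28, 28, 28, 35 days — a mix of 28 and 35. Every date is a Wednesday.
Each is the 1st Wednesday of its month.
1st Wednesday of July 2007: July 4, 2007.
August 2007 — 1st Wednesday is August 1, 2007.
September 2007 — 1st Wednesday is September 5, 2007.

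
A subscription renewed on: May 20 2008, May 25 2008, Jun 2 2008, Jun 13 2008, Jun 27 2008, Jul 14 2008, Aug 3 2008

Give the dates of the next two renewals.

Aug 26 2008, Sep 21 2008

The spacing grows by 3 each time: 5, 8, 11, 14, 17, 20 days.
Next gap: 23 days. Aug 3 2008 + 23 days = Aug 26 2008.
Next gap: 26 days. Aug 26 2008 + 26 days = Sep 21 2008.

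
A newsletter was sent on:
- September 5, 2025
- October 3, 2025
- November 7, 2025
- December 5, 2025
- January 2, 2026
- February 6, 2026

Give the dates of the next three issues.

These are Fridays at 28- or 35-day spacing (28, 35, 28, 28, 35).
The pattern: 1st Friday of the month.
1st Friday of March 2026: March 6, 2026.
April 2026 — 1st Friday is April 3, 2026.
May 2026 — 1st Friday is May 1, 2026.

March 6, 2026; April 3, 2026; May 1, 2026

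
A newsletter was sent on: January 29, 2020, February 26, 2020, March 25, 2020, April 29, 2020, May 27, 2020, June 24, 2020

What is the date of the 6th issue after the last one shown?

These are Wednesdays with 28, 28, 35, 28, 28-day gaps.
Each is the final Wednesday of its month — January 29, 2020 is past the 28th, so '4th Wednesday' doesn't fit.
Last Wednesday of July 2020: July 29, 2020.
Last Wednesday of August 2020: August 26, 2020.
Last Wednesday of September 2020: September 30, 2020.
October 2020 ends with Wednesday October 28, 2020.
Last Wednesday of November 2020: November 25, 2020.
Last Wednesday of December 2020: December 30, 2020.

December 30, 2020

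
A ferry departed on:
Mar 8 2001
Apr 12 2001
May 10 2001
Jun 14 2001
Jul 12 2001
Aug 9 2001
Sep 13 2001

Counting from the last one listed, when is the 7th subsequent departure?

Apr 11 2002

These are Thursdays at 28- or 35-day spacing (35, 28, 35, 28, 28, 35).
The pattern: 2nd Thursday of the month.
2nd Thursday of October 2001: Oct 11 2001.
November 2001 — 2nd Thursday is Nov 8 2001.
2nd Thursday of December 2001: Dec 13 2001.
2nd Thursday of January 2002: Jan 10 2002.
February 2002 — 2nd Thursday is Feb 14 2002.
2nd Thursday of March 2002: Mar 14 2002.
April 2002 — 2nd Thursday is Apr 11 2002.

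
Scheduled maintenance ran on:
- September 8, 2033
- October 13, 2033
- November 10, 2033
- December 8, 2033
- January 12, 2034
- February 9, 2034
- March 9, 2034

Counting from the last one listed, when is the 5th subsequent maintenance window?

August 10, 2034

All dates are Thursdays, 35, 28, 28, 35, 28, 28 days apart.
Specifically, the 2nd Thursday of each month.
2nd Thursday of April 2034: April 13, 2034.
2nd Thursday of May 2034: May 11, 2034.
June 2034 — 2nd Thursday is June 8, 2034.
July 2034 — 2nd Thursday is July 13, 2034.
2nd Thursday of August 2034: August 10, 2034.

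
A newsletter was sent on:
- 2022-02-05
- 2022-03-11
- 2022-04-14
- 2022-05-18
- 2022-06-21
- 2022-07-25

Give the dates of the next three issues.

The spacing is 34, 34, 34, 34, 34 days — always 34 days.
2022-07-25 + 34 days = 2022-08-28.
2022-08-28 + 34 days = 2022-10-01.
2022-10-01 + 34 days = 2022-11-04.

2022-08-28, 2022-10-01, 2022-11-04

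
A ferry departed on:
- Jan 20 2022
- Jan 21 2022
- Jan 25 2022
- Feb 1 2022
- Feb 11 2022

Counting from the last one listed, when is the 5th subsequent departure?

Gaps: 1, 4, 7, 10 days — each gap is 3 larger than the previous one.
Next gap: 13 days. Feb 11 2022 + 13 days = Feb 24 2022.
Next gap: 16 days. Feb 24 2022 + 16 days = Mar 12 2022.
Next gap: 19 days. Mar 12 2022 + 19 days = Mar 31 2022.
Next gap: 22 days. Mar 31 2022 + 22 days = Apr 22 2022.
Next gap: 25 days. Apr 22 2022 + 25 days = May 17 2022.

May 17 2022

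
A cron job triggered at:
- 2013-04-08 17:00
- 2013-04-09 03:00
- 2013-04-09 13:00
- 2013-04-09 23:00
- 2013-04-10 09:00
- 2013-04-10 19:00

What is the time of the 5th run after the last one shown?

Gaps: 10, 10, 10, 10, 10 hours — each event is 10 hours after the previous one.
2013-04-10 19:00 + 10 h = 2013-04-11 05:00.
2013-04-11 05:00 + 10 h = 2013-04-11 15:00.
2013-04-11 15:00 + 10 h = 2013-04-12 01:00.
2013-04-12 01:00 + 10 h = 2013-04-12 11:00.
2013-04-12 11:00 + 10 h = 2013-04-12 21:00.

2013-04-12 21:00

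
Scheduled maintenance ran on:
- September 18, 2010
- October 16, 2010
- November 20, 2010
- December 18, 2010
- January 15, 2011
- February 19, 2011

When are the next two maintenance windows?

March 19, 2011; April 16, 2011

All dates are Saturdays, 28, 35, 28, 28, 35 days apart.
Specifically, the 3rd Saturday of each month.
3rd Saturday of March 2011: March 19, 2011.
3rd Saturday of April 2011: April 16, 2011.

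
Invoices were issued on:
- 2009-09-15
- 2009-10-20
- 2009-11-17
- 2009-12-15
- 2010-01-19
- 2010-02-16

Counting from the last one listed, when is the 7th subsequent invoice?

These are Tuesdays at 28- or 35-day spacing (35, 28, 28, 35, 28).
The pattern: 3rd Tuesday of the month.
March 2010 — 3rd Tuesday is 2010-03-16.
3rd Tuesday of April 2010: 2010-04-20.
3rd Tuesday of May 2010: 2010-05-18.
3rd Tuesday of June 2010: 2010-06-15.
3rd Tuesday of July 2010: 2010-07-20.
August 2010 — 3rd Tuesday is 2010-08-17.
3rd Tuesday of September 2010: 2010-09-21.

2010-09-21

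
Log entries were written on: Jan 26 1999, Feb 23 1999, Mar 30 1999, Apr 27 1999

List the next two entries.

May 25 1999, Jun 29 1999

These are Tuesdays with 28, 35, 28-day gaps.
Each is the final Tuesday of its month — Mar 30 1999 is past the 28th, so '4th Tuesday' doesn't fit.
Last Tuesday of May 1999: May 25 1999.
June 1999 ends with Tuesday Jun 29 1999.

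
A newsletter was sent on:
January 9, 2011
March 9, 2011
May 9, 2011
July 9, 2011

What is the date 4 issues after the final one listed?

Each date is the 9th; the gaps (59, 61, 61) track the month lengths.
The rule is the 9th of every 2 months.
September 2011: September 9, 2011.
November 2011: November 9, 2011.
January 2012: January 9, 2012.
March 2012: March 9, 2012.

March 9, 2012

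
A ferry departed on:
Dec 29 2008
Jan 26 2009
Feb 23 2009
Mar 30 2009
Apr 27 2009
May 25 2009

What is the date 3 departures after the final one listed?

Aug 31 2009

All Mondays; the gaps (28, 28, 35, 28, 28) vary with month length.
This is the last Monday of each month.
Last Monday of June 2009: Jun 29 2009.
Last Monday of July 2009: Jul 27 2009.
Last Monday of August 2009: Aug 31 2009.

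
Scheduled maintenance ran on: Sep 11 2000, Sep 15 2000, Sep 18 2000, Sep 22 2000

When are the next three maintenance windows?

Sep 25 2000, Sep 29 2000, Oct 2 2000

Gaps: 4, 3, 4 days — not constant, but cyclic with period 2.
The events fall on every Monday and Friday.
The following Monday is Sep 25 2000.
Next Friday: Sep 29 2000.
The following Monday is Oct 2 2000.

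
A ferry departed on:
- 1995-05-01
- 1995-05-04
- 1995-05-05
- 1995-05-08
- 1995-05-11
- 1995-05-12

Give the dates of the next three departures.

1995-05-15, 1995-05-18, 1995-05-19

The gap pattern 3, 1, 3, 3, 1 repeats every 3 events.
These are the Mondays, Thursdays and Fridays of each week.
Next Monday: 1995-05-15.
The following Thursday is 1995-05-18.
The following Friday is 1995-05-19.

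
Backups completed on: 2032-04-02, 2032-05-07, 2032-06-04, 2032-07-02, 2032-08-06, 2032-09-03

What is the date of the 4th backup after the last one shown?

These are Fridays at 28- or 35-day spacing (35, 28, 28, 35, 28).
The pattern: 1st Friday of the month.
October 2032 — 1st Friday is 2032-10-01.
November 2032 — 1st Friday is 2032-11-05.
1st Friday of December 2032: 2032-12-03.
January 2033 — 1st Friday is 2033-01-07.

2033-01-07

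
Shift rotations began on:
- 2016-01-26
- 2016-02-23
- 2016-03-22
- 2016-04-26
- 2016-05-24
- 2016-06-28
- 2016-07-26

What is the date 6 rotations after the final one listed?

2017-01-24

Gaps: 28, 28, 35, 28, 35, 28 days — a mix of 28 and 35. Every date is a Tuesday.
Each is the 4th Tuesday of its month.
4th Tuesday of August 2016: 2016-08-23.
4th Tuesday of September 2016: 2016-09-27.
October 2016 — 4th Tuesday is 2016-10-25.
4th Tuesday of November 2016: 2016-11-22.
4th Tuesday of December 2016: 2016-12-27.
January 2017 — 4th Tuesday is 2017-01-24.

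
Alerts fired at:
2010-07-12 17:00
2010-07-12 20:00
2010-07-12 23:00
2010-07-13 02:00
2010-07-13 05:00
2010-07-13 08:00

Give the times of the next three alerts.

2010-07-13 11:00, 2010-07-13 14:00, 2010-07-13 17:00

The interval is a steady 3 hours (3, 3, 3, 3, 3).
2010-07-13 08:00 + 3 h = 2010-07-13 11:00.
2010-07-13 11:00 + 3 h = 2010-07-13 14:00.
2010-07-13 14:00 + 3 h = 2010-07-13 17:00.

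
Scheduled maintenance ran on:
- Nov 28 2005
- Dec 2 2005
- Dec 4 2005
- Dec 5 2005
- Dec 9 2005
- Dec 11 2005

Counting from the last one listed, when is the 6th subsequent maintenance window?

Gaps: 4, 2, 1, 4, 2 days — not constant, but cyclic with period 3.
The events fall on every Monday, Friday and Sunday.
The following Monday is Dec 12 2005.
The following Friday is Dec 16 2005.
The following Sunday is Dec 18 2005.
The following Monday is Dec 19 2005.
The following Friday is Dec 23 2005.
The following Sunday is Dec 25 2005.

Dec 25 2005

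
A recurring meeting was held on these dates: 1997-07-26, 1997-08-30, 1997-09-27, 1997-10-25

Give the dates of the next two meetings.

1997-11-29, 1997-12-27

These are Saturdays with 35, 28, 28-day gaps.
Each is the final Saturday of its month — 1997-08-30 is past the 28th, so '4th Saturday' doesn't fit.
Last Saturday of November 1997: 1997-11-29.
December 1997 ends with Saturday 1997-12-27.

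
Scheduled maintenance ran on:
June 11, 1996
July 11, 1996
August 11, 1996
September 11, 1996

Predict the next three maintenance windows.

October 11, 1996; November 11, 1996; December 11, 1996

Gaps: 30, 31, 31 days — not constant. Every event is on the 11th of the month.
Pattern: the 11th of each month.
Next: October 1996 → October 11, 1996.
November 1996: November 11, 1996.
December 1996: December 11, 1996.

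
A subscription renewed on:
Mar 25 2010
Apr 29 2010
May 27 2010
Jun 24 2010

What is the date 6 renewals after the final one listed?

Dec 30 2010

These are Thursdays with 35, 28, 28-day gaps.
Each is the final Thursday of its month — Apr 29 2010 is past the 28th, so '4th Thursday' doesn't fit.
Last Thursday of July 2010: Jul 29 2010.
August 2010 ends with Thursday Aug 26 2010.
September 2010 ends with Thursday Sep 30 2010.
October 2010 ends with Thursday Oct 28 2010.
November 2010 ends with Thursday Nov 25 2010.
Last Thursday of December 2010: Dec 30 2010.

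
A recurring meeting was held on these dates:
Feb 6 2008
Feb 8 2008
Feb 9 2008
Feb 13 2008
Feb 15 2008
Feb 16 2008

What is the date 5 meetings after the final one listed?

Gaps: 2, 1, 4, 2, 1 days — not constant, but cyclic with period 3.
The events fall on every Wednesday, Friday and Saturday.
Next Wednesday: Feb 20 2008.
The following Friday is Feb 22 2008.
The following Saturday is Feb 23 2008.
The following Wednesday is Feb 27 2008.
The following Friday is Feb 29 2008.

Feb 29 2008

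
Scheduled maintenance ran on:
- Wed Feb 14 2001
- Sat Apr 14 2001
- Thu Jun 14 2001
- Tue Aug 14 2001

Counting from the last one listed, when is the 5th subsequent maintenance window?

Fri Jun 14 2002

Each date is the 14th; the gaps (59, 61, 61) track the month lengths.
The rule is the 14th of every 2 months.
October 2001: Sun Oct 14 2001.
Next: December 2001 → Fri Dec 14 2001.
Next: February 2002 → Thu Feb 14 2002.
April 2002: Sun Apr 14 2002.
June 2002: Fri Jun 14 2002.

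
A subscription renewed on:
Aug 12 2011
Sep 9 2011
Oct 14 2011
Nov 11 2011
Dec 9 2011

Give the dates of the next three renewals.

These are Fridays at 28- or 35-day spacing (28, 35, 28, 28).
The pattern: 2nd Friday of the month.
January 2012 — 2nd Friday is Jan 13 2012.
February 2012 — 2nd Friday is Feb 10 2012.
2nd Friday of March 2012: Mar 9 2012.

Jan 13 2012, Feb 10 2012, Mar 9 2012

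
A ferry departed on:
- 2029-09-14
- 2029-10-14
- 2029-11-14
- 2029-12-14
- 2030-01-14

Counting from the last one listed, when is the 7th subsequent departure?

2030-08-14

The day-of-month is always 14 (30, 31, 30, 31 days between events).
So this recurs on the 14th of each month.
Next: February 2030 → 2030-02-14.
Next: March 2030 → 2030-03-14.
Next: April 2030 → 2030-04-14.
Next: May 2030 → 2030-05-14.
Next: June 2030 → 2030-06-14.
July 2030: 2030-07-14.
Next: August 2030 → 2030-08-14.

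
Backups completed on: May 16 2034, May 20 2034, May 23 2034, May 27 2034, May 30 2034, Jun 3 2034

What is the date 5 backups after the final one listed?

Jun 20 2034

The gap pattern 4, 3, 4, 3, 4 repeats every 2 events.
These are the Tuesdays and Saturdays of each week.
The following Tuesday is Jun 6 2034.
Next Saturday: Jun 10 2034.
The following Tuesday is Jun 13 2034.
Next Saturday: Jun 17 2034.
Next Tuesday: Jun 20 2034.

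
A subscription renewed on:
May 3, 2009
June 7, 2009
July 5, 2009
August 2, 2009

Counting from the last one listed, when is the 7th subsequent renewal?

These are Sundays at 28- or 35-day spacing (35, 28, 28).
The pattern: 1st Sunday of the month.
September 2009 — 1st Sunday is September 6, 2009.
October 2009 — 1st Sunday is October 4, 2009.
1st Sunday of November 2009: November 1, 2009.
December 2009 — 1st Sunday is December 6, 2009.
1st Sunday of January 2010: January 3, 2010.
February 2010 — 1st Sunday is February 7, 2010.
1st Sunday of March 2010: March 7, 2010.

March 7, 2010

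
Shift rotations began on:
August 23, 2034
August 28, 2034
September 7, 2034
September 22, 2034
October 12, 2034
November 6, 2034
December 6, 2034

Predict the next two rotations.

Gaps: 5, 10, 15, 20, 25, 30 days — each gap is 5 larger than the previous one.
Next gap: 35 days. December 6, 2034 + 35 days = January 10, 2035.
Next gap: 40 days. January 10, 2035 + 40 days = February 19, 2035.

January 10, 2035; February 19, 2035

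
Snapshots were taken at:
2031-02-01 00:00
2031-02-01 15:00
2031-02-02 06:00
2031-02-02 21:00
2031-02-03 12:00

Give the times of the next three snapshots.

2031-02-04 03:00, 2031-02-04 18:00, 2031-02-05 09:00

The interval is a steady 15 hours (15, 15, 15, 15).
2031-02-03 12:00 + 15 h = 2031-02-04 03:00.
2031-02-04 03:00 + 15 h = 2031-02-04 18:00.
2031-02-04 18:00 + 15 h = 2031-02-05 09:00.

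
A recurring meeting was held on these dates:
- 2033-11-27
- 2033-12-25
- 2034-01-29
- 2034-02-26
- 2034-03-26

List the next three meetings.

2034-04-30, 2034-05-28, 2034-06-25

Every date is a Sunday; gaps 28, 35, 28, 28 days.
Each is the last Sunday of its month (at least one falls on the 29th or later, ruling out '4th Sunday').
April 2034 ends with Sunday 2034-04-30.
May 2034 ends with Sunday 2034-05-28.
June 2034 ends with Sunday 2034-06-25.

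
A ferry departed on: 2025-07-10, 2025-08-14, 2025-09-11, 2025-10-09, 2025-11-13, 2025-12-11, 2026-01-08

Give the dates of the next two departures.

2026-02-12, 2026-03-12

These are Thursdays at 28- or 35-day spacing (35, 28, 28, 35, 28, 28).
The pattern: 2nd Thursday of the month.
2nd Thursday of February 2026: 2026-02-12.
2nd Thursday of March 2026: 2026-03-12.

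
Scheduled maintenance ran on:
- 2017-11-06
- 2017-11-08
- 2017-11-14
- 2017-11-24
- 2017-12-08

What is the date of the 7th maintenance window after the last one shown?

2018-07-06

The spacing grows by 4 each time: 2, 6, 10, 14 days.
Next gap: 18 days. 2017-12-08 + 18 days = 2017-12-26.
Next gap: 22 days. 2017-12-26 + 22 days = 2018-01-17.
Next gap: 26 days. 2018-01-17 + 26 days = 2018-02-12.
Next gap: 30 days. 2018-02-12 + 30 days = 2018-03-14.
Next gap: 34 days. 2018-03-14 + 34 days = 2018-04-17.
Next gap: 38 days. 2018-04-17 + 38 days = 2018-05-25.
Next gap: 42 days. 2018-05-25 + 42 days = 2018-07-06.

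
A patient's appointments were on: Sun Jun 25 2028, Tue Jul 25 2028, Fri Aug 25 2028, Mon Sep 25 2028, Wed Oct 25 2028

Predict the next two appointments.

The day-of-month is always 25 (30, 31, 31, 30 days between events).
So this recurs on the 25th of each month.
Next: November 2028 → Sat Nov 25 2028.
Next: December 2028 → Mon Dec 25 2028.

Sat Nov 25 2028, Mon Dec 25 2028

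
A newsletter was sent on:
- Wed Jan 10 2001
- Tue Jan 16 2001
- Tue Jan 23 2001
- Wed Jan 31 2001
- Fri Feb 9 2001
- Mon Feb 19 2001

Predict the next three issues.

Gaps: 6, 7, 8, 9, 10 days — each gap is 1 larger than the previous one.
Next gap: 11 days. Mon Feb 19 2001 + 11 days = Fri Mar 2 2001.
Next gap: 12 days. Fri Mar 2 2001 + 12 days = Wed Mar 14 2001.
Next gap: 13 days. Wed Mar 14 2001 + 13 days = Tue Mar 27 2001.

Fri Mar 2 2001, Wed Mar 14 2001, Tue Mar 27 2001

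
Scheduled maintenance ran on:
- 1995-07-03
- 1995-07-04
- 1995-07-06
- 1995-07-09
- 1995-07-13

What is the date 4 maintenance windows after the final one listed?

1995-08-08

Gaps: 1, 2, 3, 4 days — each gap is 1 larger than the previous one.
Next gap: 5 days. 1995-07-13 + 5 days = 1995-07-18.
Next gap: 6 days. 1995-07-18 + 6 days = 1995-07-24.
Next gap: 7 days. 1995-07-24 + 7 days = 1995-07-31.
Next gap: 8 days. 1995-07-31 + 8 days = 1995-08-08.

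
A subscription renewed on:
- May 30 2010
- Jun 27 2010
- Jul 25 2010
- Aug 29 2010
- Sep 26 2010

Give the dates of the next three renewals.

Oct 31 2010, Nov 28 2010, Dec 26 2010

All Sundays; the gaps (28, 28, 35, 28) vary with month length.
This is the last Sunday of each month.
October 2010 ends with Sunday Oct 31 2010.
November 2010 ends with Sunday Nov 28 2010.
Last Sunday of December 2010: Dec 26 2010.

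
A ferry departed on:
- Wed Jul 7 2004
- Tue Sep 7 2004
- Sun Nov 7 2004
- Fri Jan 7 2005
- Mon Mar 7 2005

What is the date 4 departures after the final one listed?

The day-of-month is always 7 (62, 61, 61, 59 days between events).
So this recurs on the 7th of every 2 months.
Next: May 2005 → Sat May 7 2005.
July 2005: Thu Jul 7 2005.
September 2005: Wed Sep 7 2005.
Next: November 2005 → Mon Nov 7 2005.

Mon Nov 7 2005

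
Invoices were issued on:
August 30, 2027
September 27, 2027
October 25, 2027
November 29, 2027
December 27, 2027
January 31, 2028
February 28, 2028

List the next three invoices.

March 27, 2028; April 24, 2028; May 29, 2028

These are Mondays with 28, 28, 35, 28, 35, 28-day gaps.
Each is the final Monday of its month — August 30, 2027 is past the 28th, so '4th Monday' doesn't fit.
March 2028 ends with Monday March 27, 2028.
Last Monday of April 2028: April 24, 2028.
Last Monday of May 2028: May 29, 2028.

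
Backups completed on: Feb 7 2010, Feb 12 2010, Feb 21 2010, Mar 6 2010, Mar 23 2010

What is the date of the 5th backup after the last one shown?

The spacing grows by 4 each time: 5, 9, 13, 17 days.
Next gap: 21 days. Mar 23 2010 + 21 days = Apr 13 2010.
Next gap: 25 days. Apr 13 2010 + 25 days = May 8 2010.
Next gap: 29 days. May 8 2010 + 29 days = Jun 6 2010.
Next gap: 33 days. Jun 6 2010 + 33 days = Jul 9 2010.
Next gap: 37 days. Jul 9 2010 + 37 days = Aug 15 2010.

Aug 15 2010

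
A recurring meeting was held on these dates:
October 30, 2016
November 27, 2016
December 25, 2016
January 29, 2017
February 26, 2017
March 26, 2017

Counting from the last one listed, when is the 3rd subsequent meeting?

All Sundays; the gaps (28, 28, 35, 28, 28) vary with month length.
This is the last Sunday of each month.
April 2017 ends with Sunday April 30, 2017.
Last Sunday of May 2017: May 28, 2017.
Last Sunday of June 2017: June 25, 2017.

June 25, 2017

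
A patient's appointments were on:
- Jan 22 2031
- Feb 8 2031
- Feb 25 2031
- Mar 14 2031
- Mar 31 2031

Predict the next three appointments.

Gaps between consecutive events: 17, 17, 17, 17 days — a constant 17-day interval.
Mar 31 2031 + 17 days = Apr 17 2031.
Apr 17 2031 + 17 days = May 4 2031.
May 4 2031 + 17 days = May 21 2031.

Apr 17 2031, May 4 2031, May 21 2031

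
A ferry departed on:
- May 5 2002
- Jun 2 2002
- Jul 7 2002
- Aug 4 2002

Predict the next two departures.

These are Sundays at 28- or 35-day spacing (28, 35, 28).
The pattern: 1st Sunday of the month.
September 2002 — 1st Sunday is Sep 1 2002.
1st Sunday of October 2002: Oct 6 2002.

Sep 1 2002, Oct 6 2002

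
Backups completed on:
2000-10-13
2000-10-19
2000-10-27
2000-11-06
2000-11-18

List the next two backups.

2000-12-02, 2000-12-18

Gaps: 6, 8, 10, 12 days — each gap is 2 larger than the previous one.
Next gap: 14 days. 2000-11-18 + 14 days = 2000-12-02.
Next gap: 16 days. 2000-12-02 + 16 days = 2000-12-18.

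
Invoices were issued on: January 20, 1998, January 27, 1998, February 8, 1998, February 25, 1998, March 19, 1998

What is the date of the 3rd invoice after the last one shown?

June 23, 1998

The spacing grows by 5 each time: 7, 12, 17, 22 days.
Next gap: 27 days. March 19, 1998 + 27 days = April 15, 1998.
Next gap: 32 days. April 15, 1998 + 32 days = May 17, 1998.
Next gap: 37 days. May 17, 1998 + 37 days = June 23, 1998.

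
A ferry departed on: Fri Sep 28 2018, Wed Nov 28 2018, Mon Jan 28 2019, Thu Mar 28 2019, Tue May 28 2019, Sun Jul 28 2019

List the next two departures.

Sat Sep 28 2019, Thu Nov 28 2019

Each date is the 28th; the gaps (61, 61, 59, 61, 61) track the month lengths.
The rule is the 28th of every 2 months.
September 2019: Sat Sep 28 2019.
Next: November 2019 → Thu Nov 28 2019.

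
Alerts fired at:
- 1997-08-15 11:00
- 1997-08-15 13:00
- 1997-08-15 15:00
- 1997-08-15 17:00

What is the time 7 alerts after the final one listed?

1997-08-16 07:00

Gaps: 2, 2, 2 hours — each event is 2 hours after the previous one.
1997-08-15 17:00 + 2 h = 1997-08-15 19:00.
1997-08-15 19:00 + 2 h = 1997-08-15 21:00.
1997-08-15 21:00 + 2 h = 1997-08-15 23:00.
1997-08-15 23:00 + 2 h = 1997-08-16 01:00.
1997-08-16 01:00 + 2 h = 1997-08-16 03:00.
1997-08-16 03:00 + 2 h = 1997-08-16 05:00.
1997-08-16 05:00 + 2 h = 1997-08-16 07:00.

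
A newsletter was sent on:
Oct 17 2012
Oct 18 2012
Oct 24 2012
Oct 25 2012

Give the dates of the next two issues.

Gaps: 1, 6, 1 days — not constant, but cyclic with period 2.
The events fall on every Wednesday and Thursday.
The following Wednesday is Oct 31 2012.
Next Thursday: Nov 1 2012.

Oct 31 2012, Nov 1 2012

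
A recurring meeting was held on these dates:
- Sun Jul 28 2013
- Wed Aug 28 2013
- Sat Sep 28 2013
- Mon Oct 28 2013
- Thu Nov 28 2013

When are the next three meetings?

Sat Dec 28 2013, Tue Jan 28 2014, Fri Feb 28 2014

The day-of-month is always 28 (31, 31, 30, 31 days between events).
So this recurs on the 28th of each month.
December 2013: Sat Dec 28 2013.
Next: January 2014 → Tue Jan 28 2014.
Next: February 2014 → Fri Feb 28 2014.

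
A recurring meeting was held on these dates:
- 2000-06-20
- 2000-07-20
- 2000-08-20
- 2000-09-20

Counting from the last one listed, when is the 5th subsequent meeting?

2001-02-20

The day-of-month is always 20 (30, 31, 31 days between events).
So this recurs on the 20th of each month.
October 2000: 2000-10-20.
November 2000: 2000-11-20.
December 2000: 2000-12-20.
Next: January 2001 → 2001-01-20.
February 2001: 2001-02-20.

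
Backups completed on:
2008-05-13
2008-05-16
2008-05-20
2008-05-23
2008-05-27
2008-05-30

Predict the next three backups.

The gap pattern 3, 4, 3, 4, 3 repeats every 2 events.
These are the Tuesdays and Fridays of each week.
The following Tuesday is 2008-06-03.
Next Friday: 2008-06-06.
The following Tuesday is 2008-06-10.

2008-06-03, 2008-06-06, 2008-06-10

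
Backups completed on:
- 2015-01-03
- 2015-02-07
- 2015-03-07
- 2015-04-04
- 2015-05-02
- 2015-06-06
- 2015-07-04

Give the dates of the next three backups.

2015-08-01, 2015-09-05, 2015-10-03

These are Saturdays at 28- or 35-day spacing (35, 28, 28, 28, 35, 28).
The pattern: 1st Saturday of the month.
1st Saturday of August 2015: 2015-08-01.
September 2015 — 1st Saturday is 2015-09-05.
October 2015 — 1st Saturday is 2015-10-03.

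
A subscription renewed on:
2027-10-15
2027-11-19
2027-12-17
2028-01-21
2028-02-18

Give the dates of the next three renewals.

2028-03-17, 2028-04-21, 2028-05-19

These are Fridays at 28- or 35-day spacing (35, 28, 35, 28).
The pattern: 3rd Friday of the month.
March 2028 — 3rd Friday is 2028-03-17.
3rd Friday of April 2028: 2028-04-21.
May 2028 — 3rd Friday is 2028-05-19.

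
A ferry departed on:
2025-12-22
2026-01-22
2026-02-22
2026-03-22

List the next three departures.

Gaps: 31, 31, 28 days — not constant. Every event is on the 22nd of the month.
Pattern: the 22nd of each month.
April 2026: 2026-04-22.
May 2026: 2026-05-22.
June 2026: 2026-06-22.

2026-04-22, 2026-05-22, 2026-06-22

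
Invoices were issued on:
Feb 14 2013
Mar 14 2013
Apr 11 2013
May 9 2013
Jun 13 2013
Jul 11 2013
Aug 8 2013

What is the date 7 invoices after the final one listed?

These are Thursdays at 28- or 35-day spacing (28, 28, 28, 35, 28, 28).
The pattern: 2nd Thursday of the month.
2nd Thursday of September 2013: Sep 12 2013.
2nd Thursday of October 2013: Oct 10 2013.
2nd Thursday of November 2013: Nov 14 2013.
2nd Thursday of December 2013: Dec 12 2013.
January 2014 — 2nd Thursday is Jan 9 2014.
2nd Thursday of February 2014: Feb 13 2014.
2nd Thursday of March 2014: Mar 13 2014.

Mar 13 2014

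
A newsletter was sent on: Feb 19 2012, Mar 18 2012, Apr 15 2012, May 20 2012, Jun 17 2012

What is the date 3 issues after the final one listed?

Sep 16 2012

All dates are Sundays, 28, 28, 35, 28 days apart.
Specifically, the 3rd Sunday of each month.
3rd Sunday of July 2012: Jul 15 2012.
3rd Sunday of August 2012: Aug 19 2012.
September 2012 — 3rd Sunday is Sep 16 2012.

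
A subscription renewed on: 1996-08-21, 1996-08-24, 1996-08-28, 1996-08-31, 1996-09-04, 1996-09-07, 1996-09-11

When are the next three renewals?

Gaps: 3, 4, 3, 4, 3, 4 days — not constant, but cyclic with period 2.
The events fall on every Wednesday and Saturday.
Next Saturday: 1996-09-14.
The following Wednesday is 1996-09-18.
The following Saturday is 1996-09-21.

1996-09-14, 1996-09-18, 1996-09-21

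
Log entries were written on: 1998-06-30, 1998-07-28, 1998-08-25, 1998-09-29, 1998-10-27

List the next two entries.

These are Tuesdays with 28, 28, 35, 28-day gaps.
Each is the final Tuesday of its month — 1998-06-30 is past the 28th, so '4th Tuesday' doesn't fit.
Last Tuesday of November 1998: 1998-11-24.
December 1998 ends with Tuesday 1998-12-29.

1998-11-24, 1998-12-29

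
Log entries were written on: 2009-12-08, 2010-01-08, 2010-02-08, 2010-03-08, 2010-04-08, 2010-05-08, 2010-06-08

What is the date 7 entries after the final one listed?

2011-01-08

The day-of-month is always 8 (31, 31, 28, 31, 30, 31 days between events).
So this recurs on the 8th of each month.
July 2010: 2010-07-08.
August 2010: 2010-08-08.
September 2010: 2010-09-08.
Next: October 2010 → 2010-10-08.
Next: November 2010 → 2010-11-08.
Next: December 2010 → 2010-12-08.
Next: January 2011 → 2011-01-08.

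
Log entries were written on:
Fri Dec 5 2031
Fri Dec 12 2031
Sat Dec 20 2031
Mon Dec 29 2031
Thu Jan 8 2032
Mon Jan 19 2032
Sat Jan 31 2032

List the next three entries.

Fri Feb 13 2032, Fri Feb 27 2032, Sat Mar 13 2032

Gaps: 7, 8, 9, 10, 11, 12 days — each gap is 1 larger than the previous one.
Next gap: 13 days. Sat Jan 31 2032 + 13 days = Fri Feb 13 2032.
Next gap: 14 days. Fri Feb 13 2032 + 14 days = Fri Feb 27 2032.
Next gap: 15 days. Fri Feb 27 2032 + 15 days = Sat Mar 13 2032.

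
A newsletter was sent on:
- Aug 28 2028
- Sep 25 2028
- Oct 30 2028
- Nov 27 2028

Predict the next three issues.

Dec 25 2028, Jan 29 2029, Feb 26 2029

These are Mondays with 28, 35, 28-day gaps.
Each is the final Monday of its month — Oct 30 2028 is past the 28th, so '4th Monday' doesn't fit.
December 2028 ends with Monday Dec 25 2028.
January 2029 ends with Monday Jan 29 2029.
Last Monday of February 2029: Feb 26 2029.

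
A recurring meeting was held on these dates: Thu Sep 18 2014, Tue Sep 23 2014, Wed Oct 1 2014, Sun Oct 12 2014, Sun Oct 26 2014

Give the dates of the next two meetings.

Gaps: 5, 8, 11, 14 days — each gap is 3 larger than the previous one.
Next gap: 17 days. Sun Oct 26 2014 + 17 days = Wed Nov 12 2014.
Next gap: 20 days. Wed Nov 12 2014 + 20 days = Tue Dec 2 2014.

Wed Nov 12 2014, Tue Dec 2 2014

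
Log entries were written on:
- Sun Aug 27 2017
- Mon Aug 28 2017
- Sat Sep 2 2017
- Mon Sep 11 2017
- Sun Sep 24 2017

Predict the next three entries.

Wed Oct 11 2017, Wed Nov 1 2017, Sun Nov 26 2017

Intervals are 1, 5, 9, 13 days — an arithmetic progression with common difference 4.
Next gap: 17 days. Sun Sep 24 2017 + 17 days = Wed Oct 11 2017.
Next gap: 21 days. Wed Oct 11 2017 + 21 days = Wed Nov 1 2017.
Next gap: 25 days. Wed Nov 1 2017 + 25 days = Sun Nov 26 2017.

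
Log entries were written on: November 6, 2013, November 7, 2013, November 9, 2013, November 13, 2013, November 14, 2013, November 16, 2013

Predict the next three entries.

November 20, 2013; November 21, 2013; November 23, 2013

Gaps: 1, 2, 4, 1, 2 days — not constant, but cyclic with period 3.
The events fall on every Wednesday, Thursday and Saturday.
The following Wednesday is November 20, 2013.
Next Thursday: November 21, 2013.
Next Saturday: November 23, 2013.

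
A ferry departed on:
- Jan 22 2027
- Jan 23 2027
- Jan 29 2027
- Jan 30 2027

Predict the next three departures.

Feb 5 2027, Feb 6 2027, Feb 12 2027

Every event lands on a Friday or Saturday (gaps cycle 1, 6, 1).
So the schedule is: every Friday and Saturday.
Next Friday: Feb 5 2027.
Next Saturday: Feb 6 2027.
The following Friday is Feb 12 2027.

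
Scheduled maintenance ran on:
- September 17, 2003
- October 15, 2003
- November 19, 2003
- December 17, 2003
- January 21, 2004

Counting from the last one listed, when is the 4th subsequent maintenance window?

These are Wednesdays at 28- or 35-day spacing (28, 35, 28, 35).
The pattern: 3rd Wednesday of the month.
3rd Wednesday of February 2004: February 18, 2004.
3rd Wednesday of March 2004: March 17, 2004.
3rd Wednesday of April 2004: April 21, 2004.
3rd Wednesday of May 2004: May 19, 2004.

May 19, 2004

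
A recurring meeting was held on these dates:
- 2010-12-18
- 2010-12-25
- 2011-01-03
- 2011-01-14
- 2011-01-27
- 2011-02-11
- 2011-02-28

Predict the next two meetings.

Intervals are 7, 9, 11, 13, 15, 17 days — an arithmetic progression with common difference 2.
Next gap: 19 days. 2011-02-28 + 19 days = 2011-03-19.
Next gap: 21 days. 2011-03-19 + 21 days = 2011-04-09.

2011-03-19, 2011-04-09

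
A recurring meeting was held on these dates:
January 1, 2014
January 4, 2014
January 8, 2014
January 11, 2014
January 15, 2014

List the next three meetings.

January 18, 2014; January 22, 2014; January 25, 2014

Gaps: 3, 4, 3, 4 days — not constant, but cyclic with period 2.
The events fall on every Wednesday and Saturday.
Next Saturday: January 18, 2014.
The following Wednesday is January 22, 2014.
The following Saturday is January 25, 2014.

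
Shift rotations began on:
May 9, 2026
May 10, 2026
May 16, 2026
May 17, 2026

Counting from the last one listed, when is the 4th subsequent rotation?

May 31, 2026

Gaps: 1, 6, 1 days — not constant, but cyclic with period 2.
The events fall on every Saturday and Sunday.
The following Saturday is May 23, 2026.
Next Sunday: May 24, 2026.
Next Saturday: May 30, 2026.
Next Sunday: May 31, 2026.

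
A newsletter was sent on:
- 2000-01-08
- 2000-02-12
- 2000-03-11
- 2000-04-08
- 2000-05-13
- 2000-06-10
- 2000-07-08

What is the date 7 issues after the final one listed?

Gaps: 35, 28, 28, 35, 28, 28 days — a mix of 28 and 35. Every date is a Saturday.
Each is the 2nd Saturday of its month.
2nd Saturday of August 2000: 2000-08-12.
2nd Saturday of September 2000: 2000-09-09.
October 2000 — 2nd Saturday is 2000-10-14.
2nd Saturday of November 2000: 2000-11-11.
2nd Saturday of December 2000: 2000-12-09.
January 2001 — 2nd Saturday is 2001-01-13.
February 2001 — 2nd Saturday is 2001-02-10.

2001-02-10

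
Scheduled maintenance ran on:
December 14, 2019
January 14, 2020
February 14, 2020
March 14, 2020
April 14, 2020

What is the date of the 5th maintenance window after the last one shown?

September 14, 2020

Each date is the 14th; the gaps (31, 31, 29, 31) track the month lengths.
The rule is the 14th of each month.
Next: May 2020 → May 14, 2020.
Next: June 2020 → June 14, 2020.
July 2020: July 14, 2020.
Next: August 2020 → August 14, 2020.
Next: September 2020 → September 14, 2020.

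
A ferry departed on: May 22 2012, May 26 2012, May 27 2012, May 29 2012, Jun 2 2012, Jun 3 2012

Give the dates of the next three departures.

The gap pattern 4, 1, 2, 4, 1 repeats every 3 events.
These are the Tuesdays, Saturdays and Sundays of each week.
Next Tuesday: Jun 5 2012.
The following Saturday is Jun 9 2012.
The following Sunday is Jun 10 2012.

Jun 5 2012, Jun 9 2012, Jun 10 2012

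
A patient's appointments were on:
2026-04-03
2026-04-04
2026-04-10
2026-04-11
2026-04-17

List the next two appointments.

2026-04-18, 2026-04-24

The gap pattern 1, 6, 1, 6 repeats every 2 events.
These are the Fridays and Saturdays of each week.
Next Saturday: 2026-04-18.
Next Friday: 2026-04-24.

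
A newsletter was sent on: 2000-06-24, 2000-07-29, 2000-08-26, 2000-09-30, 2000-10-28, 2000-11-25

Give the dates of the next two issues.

2000-12-30, 2001-01-27

All Saturdays; the gaps (35, 28, 35, 28, 28) vary with month length.
This is the last Saturday of each month.
Last Saturday of December 2000: 2000-12-30.
January 2001 ends with Saturday 2001-01-27.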